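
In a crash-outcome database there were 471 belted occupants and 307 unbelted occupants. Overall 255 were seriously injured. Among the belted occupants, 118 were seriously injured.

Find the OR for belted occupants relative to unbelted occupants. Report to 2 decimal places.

0.41

belted occupants without the outcome: 471 − 118 = 353
unbelted occupants with the outcome: 255 − 118 = 137
unbelted occupants without the outcome: 307 − 137 = 170
odds, belted occupants = 118/353 = 0.3343
odds, unbelted occupants = 137/170 = 0.8059
OR = 0.3343 / 0.8059 = 0.41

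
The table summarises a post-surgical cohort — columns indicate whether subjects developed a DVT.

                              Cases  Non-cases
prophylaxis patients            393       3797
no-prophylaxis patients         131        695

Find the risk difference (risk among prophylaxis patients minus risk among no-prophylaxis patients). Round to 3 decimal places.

risk, prophylaxis patients = 393/4190 = 0.0938
risk, no-prophylaxis patients = 131/826 = 0.1586
risk difference = 0.0938 − 0.1586 = -0.065

RD = -0.065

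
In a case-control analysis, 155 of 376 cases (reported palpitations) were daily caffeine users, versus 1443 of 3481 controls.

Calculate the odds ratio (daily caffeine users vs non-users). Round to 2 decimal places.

odds, daily caffeine users = 155/1443 = 0.1074
odds, non-users = 221/2038 = 0.1084
OR = 0.1074 / 0.1084 = 0.99

0.99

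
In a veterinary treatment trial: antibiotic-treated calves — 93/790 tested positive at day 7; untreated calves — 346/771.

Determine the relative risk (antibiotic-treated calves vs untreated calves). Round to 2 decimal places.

0.26

risk, antibiotic-treated calves = 93/790 = 0.1177
risk, untreated calves = 346/771 = 0.4488
RR = 0.1177 / 0.4488 = 0.26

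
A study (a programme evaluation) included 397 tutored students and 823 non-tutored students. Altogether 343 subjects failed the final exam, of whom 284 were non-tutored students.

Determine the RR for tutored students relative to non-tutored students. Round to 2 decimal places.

RR: 0.43

tutored students with the outcome: 343 − 284 = 59
tutored students without the outcome: 397 − 59 = 338
non-tutored students without the outcome: 823 − 284 = 539
risk, tutored students = 59/397 = 0.1486
risk, non-tutored students = 284/823 = 0.3451
RR = 0.1486 / 0.3451 = 0.43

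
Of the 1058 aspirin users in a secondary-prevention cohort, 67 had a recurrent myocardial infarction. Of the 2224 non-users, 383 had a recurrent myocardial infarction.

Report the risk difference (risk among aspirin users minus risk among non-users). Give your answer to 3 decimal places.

RD ≈ -0.109

risk, aspirin users = 67/1058 = 0.0633
risk, non-users = 383/2224 = 0.1722
risk difference = 0.0633 − 0.1722 = -0.109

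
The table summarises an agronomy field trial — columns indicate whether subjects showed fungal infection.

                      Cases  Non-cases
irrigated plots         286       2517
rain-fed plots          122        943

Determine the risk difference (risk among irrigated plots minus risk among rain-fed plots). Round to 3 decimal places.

risk, irrigated plots = 286/2803 = 0.1020
risk, rain-fed plots = 122/1065 = 0.1146
risk difference = 0.1020 − 0.1146 = -0.013

RD ≈ -0.013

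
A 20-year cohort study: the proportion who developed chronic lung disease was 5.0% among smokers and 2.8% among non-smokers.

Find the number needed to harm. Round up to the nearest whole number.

absolute risk difference = 0.022000
1 / 0.022000 = 45.455 → round up → 46

NNH = 46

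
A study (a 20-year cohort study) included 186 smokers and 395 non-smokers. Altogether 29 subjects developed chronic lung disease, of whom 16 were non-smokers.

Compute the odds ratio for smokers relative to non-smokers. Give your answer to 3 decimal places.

smokers with the outcome: 29 − 16 = 13
smokers without the outcome: 186 − 13 = 173
non-smokers without the outcome: 395 − 16 = 379
OR = (13 × 379) / (173 × 16) = 4927/2768 ≈ 1.780

OR ≈ 1.780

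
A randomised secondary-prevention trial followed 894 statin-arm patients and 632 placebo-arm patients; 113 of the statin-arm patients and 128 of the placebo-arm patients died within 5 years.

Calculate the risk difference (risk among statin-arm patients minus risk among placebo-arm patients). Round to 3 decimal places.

risk, statin-arm patients = 113/894 = 0.1264
risk, placebo-arm patients = 128/632 = 0.2025
risk difference = 0.1264 − 0.2025 = -0.076

RD = -0.076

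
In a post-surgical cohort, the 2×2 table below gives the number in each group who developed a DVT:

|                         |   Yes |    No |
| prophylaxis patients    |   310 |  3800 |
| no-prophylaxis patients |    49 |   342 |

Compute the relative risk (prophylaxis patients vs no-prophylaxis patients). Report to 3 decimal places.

RR: 0.602

risk, prophylaxis patients = 310/4110 = 0.0754
risk, no-prophylaxis patients = 49/391 = 0.1253
RR = 0.0754 / 0.1253 = 0.602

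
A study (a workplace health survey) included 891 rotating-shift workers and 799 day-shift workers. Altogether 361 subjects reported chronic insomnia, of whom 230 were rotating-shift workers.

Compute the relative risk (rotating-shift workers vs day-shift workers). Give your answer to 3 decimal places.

1.574

rotating-shift workers without the outcome: 891 − 230 = 661
day-shift workers with the outcome: 361 − 230 = 131
day-shift workers without the outcome: 799 − 131 = 668
risk, rotating-shift workers = 230/891 = 0.2581
risk, day-shift workers = 131/799 = 0.1640
RR = 0.2581 / 0.1640 = 1.574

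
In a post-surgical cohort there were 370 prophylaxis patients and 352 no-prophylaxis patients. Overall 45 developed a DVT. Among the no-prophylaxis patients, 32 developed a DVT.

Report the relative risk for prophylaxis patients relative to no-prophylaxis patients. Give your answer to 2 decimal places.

RR ≈ 0.39

prophylaxis patients with the outcome: 45 − 32 = 13
prophylaxis patients without the outcome: 370 − 13 = 357
no-prophylaxis patients without the outcome: 352 − 32 = 320
risk, prophylaxis patients = 13/370 = 0.03514
risk, no-prophylaxis patients = 32/352 = 0.09091
RR = 0.03514 / 0.09091 = 0.39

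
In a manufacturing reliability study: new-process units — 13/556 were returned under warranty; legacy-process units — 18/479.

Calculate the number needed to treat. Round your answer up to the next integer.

71

risk, new-process units = 13/556 = 0.023381
risk, legacy-process units = 18/479 = 0.037578
absolute risk difference = 0.014197
1 / 0.014197 = 70.437 → round up → 71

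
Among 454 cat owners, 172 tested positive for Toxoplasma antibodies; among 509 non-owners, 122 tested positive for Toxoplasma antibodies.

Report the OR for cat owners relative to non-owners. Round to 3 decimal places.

odds, cat owners = 172/282 = 0.6099
odds, non-owners = 122/387 = 0.3152
OR = 0.6099 / 0.3152 = 1.935

1.935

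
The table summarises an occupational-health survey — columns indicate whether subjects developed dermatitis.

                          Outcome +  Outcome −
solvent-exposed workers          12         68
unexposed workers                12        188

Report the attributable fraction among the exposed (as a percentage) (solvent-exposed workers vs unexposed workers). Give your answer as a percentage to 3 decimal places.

risk, solvent-exposed workers = 12/80 = 0.1500
risk, unexposed workers = 12/200 = 0.0600
AR% = (0.1500 − 0.0600) / 0.1500 = 0.6000 → 60.000%

60.000%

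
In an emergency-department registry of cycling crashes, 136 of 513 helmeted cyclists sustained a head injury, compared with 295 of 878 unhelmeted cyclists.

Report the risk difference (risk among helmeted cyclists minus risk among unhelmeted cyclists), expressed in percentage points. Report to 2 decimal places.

risk, helmeted cyclists = 136/513 = 0.2651
risk, unhelmeted cyclists = 295/878 = 0.3360
risk difference = 0.2651 − 0.3360 = -0.0709 → -7.09 percentage points

RD ≈ -7.09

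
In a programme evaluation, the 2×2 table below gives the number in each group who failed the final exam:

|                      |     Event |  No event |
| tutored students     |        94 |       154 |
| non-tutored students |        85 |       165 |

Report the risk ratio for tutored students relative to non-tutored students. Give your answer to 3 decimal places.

risk, tutored students = 94/248 = 0.3790
risk, non-tutored students = 85/250 = 0.3400
RR = 0.3790 / 0.3400 = 1.115

RR: 1.115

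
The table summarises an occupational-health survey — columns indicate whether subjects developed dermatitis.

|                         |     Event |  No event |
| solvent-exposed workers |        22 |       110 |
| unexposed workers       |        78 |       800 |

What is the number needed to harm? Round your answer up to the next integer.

risk, solvent-exposed workers = 22/132 = 0.166667
risk, unexposed workers = 78/878 = 0.088838
absolute risk difference = 0.077828
1 / 0.077828 = 12.849 → round up → 13

13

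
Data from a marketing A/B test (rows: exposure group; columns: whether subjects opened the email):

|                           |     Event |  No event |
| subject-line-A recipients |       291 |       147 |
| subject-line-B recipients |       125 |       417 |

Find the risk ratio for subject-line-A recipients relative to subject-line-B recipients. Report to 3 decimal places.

risk, subject-line-A recipients = 291/438 = 0.6644
risk, subject-line-B recipients = 125/542 = 0.2306
RR = 0.6644 / 0.2306 = 2.881

RR: 2.881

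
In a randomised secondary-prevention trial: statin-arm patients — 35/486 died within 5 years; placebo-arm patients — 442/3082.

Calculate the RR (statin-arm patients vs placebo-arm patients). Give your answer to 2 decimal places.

RR ≈ 0.50

risk, statin-arm patients = 35/486 = 0.0720
risk, placebo-arm patients = 442/3082 = 0.1434
RR = 0.0720 / 0.1434 = 0.50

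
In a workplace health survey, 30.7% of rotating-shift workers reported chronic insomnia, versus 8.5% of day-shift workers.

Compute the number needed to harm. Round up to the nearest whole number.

NNH: 5

absolute risk difference = 0.222000
1 / 0.222000 = 4.505 → round up → 5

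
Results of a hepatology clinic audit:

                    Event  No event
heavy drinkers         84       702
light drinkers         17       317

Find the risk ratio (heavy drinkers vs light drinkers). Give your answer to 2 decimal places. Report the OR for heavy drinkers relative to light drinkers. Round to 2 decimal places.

RR = 2.10; OR = 2.23

risk, heavy drinkers = 84/786 = 0.1069
risk, light drinkers = 17/334 = 0.0509
RR = 0.1069 / 0.0509 = 2.10
OR = (84 × 317) / (702 × 17) = 26628/11934 ≈ 2.23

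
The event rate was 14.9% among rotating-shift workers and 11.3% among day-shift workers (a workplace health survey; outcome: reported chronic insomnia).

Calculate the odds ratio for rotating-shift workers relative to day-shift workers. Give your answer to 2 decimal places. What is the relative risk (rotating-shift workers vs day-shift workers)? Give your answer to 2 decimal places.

odds, rotating-shift workers = 0.1490/0.8510 = 0.1751
odds, day-shift workers = 0.1130/0.8870 = 0.1274
OR = 0.1751 / 0.1274 = 1.37
RR = 0.1490 / 0.1130 = 1.32

OR = 1.37; RR = 1.32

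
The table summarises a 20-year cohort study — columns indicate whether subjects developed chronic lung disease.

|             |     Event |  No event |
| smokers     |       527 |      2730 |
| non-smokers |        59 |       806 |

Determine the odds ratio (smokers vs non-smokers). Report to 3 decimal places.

odds, smokers = 527/2730 = 0.1930
odds, non-smokers = 59/806 = 0.0732
OR = 0.1930 / 0.0732 = 2.637

OR = 2.637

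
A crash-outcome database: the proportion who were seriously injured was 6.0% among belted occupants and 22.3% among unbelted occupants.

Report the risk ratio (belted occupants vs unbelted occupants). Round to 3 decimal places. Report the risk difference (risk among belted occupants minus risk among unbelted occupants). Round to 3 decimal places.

RR = 0.0600 / 0.2230 = 0.269
risk difference = 0.0600 − 0.2230 = -0.163

RR = 0.269; RD = -0.163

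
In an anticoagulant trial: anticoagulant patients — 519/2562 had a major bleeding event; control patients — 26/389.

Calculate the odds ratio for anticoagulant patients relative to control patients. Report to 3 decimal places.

odds, anticoagulant patients = 519/2043 = 0.2540
odds, control patients = 26/363 = 0.0716
OR = 0.2540 / 0.0716 = 3.547

OR ≈ 3.547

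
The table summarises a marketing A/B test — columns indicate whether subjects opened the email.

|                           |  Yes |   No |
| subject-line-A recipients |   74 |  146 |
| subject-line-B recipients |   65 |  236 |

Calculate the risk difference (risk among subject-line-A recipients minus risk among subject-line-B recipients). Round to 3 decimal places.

0.120

risk, subject-line-A recipients = 74/220 = 0.3364
risk, subject-line-B recipients = 65/301 = 0.2159
risk difference = 0.3364 − 0.2159 = 0.120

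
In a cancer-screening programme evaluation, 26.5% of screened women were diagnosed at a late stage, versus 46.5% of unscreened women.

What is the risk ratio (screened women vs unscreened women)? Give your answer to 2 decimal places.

RR = 0.2650 / 0.4650 = 0.57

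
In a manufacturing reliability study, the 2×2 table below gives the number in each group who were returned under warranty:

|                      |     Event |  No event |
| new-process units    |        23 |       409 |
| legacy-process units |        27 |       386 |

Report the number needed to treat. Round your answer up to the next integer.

83

risk, new-process units = 23/432 = 0.053241
risk, legacy-process units = 27/413 = 0.065375
absolute risk difference = 0.012135
1 / 0.012135 = 82.406 → round up → 83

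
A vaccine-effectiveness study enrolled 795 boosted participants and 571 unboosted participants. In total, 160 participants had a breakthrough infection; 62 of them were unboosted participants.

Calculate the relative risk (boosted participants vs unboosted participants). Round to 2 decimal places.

RR ≈ 1.14

boosted participants with the outcome: 160 − 62 = 98
boosted participants without the outcome: 795 − 98 = 697
unboosted participants without the outcome: 571 − 62 = 509
risk, boosted participants = 98/795 = 0.1233
risk, unboosted participants = 62/571 = 0.1086
RR = 0.1233 / 0.1086 = 1.14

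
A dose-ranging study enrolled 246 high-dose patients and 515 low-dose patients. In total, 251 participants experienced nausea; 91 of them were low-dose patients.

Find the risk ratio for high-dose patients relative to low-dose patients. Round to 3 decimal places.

RR: 3.681

high-dose patients with the outcome: 251 − 91 = 160
high-dose patients without the outcome: 246 − 160 = 86
low-dose patients without the outcome: 515 − 91 = 424
risk, high-dose patients = 160/246 = 0.6504
risk, low-dose patients = 91/515 = 0.1767
RR = 0.6504 / 0.1767 = 3.681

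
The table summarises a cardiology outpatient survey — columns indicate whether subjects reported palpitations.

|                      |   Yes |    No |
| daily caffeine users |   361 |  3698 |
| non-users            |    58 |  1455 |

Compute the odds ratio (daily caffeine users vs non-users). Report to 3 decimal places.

OR = (361 × 1455) / (3698 × 58) = 525255/214484 ≈ 2.449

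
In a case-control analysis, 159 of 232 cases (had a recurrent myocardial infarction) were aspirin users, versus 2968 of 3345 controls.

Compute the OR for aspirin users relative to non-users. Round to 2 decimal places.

OR = (159 × 377) / (2968 × 73) = 59943/216664 ≈ 0.28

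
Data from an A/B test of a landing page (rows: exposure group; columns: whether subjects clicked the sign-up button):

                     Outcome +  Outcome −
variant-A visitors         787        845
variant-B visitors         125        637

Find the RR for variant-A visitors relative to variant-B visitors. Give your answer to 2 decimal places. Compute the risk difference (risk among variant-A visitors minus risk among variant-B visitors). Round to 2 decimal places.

RR = 2.94; RD = 0.32

risk, variant-A visitors = 787/1632 = 0.4822
risk, variant-B visitors = 125/762 = 0.1640
RR = 0.4822 / 0.1640 = 2.94
risk difference = 0.4822 − 0.1640 = 0.32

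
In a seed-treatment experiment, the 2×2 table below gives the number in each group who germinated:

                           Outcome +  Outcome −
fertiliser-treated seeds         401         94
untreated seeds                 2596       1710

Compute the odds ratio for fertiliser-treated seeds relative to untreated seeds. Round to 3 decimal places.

OR = (401 × 1710) / (94 × 2596) = 685710/244024 ≈ 2.810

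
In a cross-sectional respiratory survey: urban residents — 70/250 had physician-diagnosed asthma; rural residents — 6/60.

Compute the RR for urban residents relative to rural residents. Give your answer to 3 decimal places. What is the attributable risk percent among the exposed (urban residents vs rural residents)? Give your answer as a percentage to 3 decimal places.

risk, urban residents = 70/250 = 0.2800
risk, rural residents = 6/60 = 0.1000
RR = 0.2800 / 0.1000 = 2.800
AR% = (0.2800 − 0.1000) / 0.2800 = 0.6429 → 64.286%

RR = 2.800; AR% = 64.286%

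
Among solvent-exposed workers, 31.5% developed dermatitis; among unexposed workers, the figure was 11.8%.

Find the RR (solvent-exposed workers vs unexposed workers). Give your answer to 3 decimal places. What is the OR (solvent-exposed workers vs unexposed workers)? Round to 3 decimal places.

RR = 0.3150 / 0.1180 = 2.669
odds, solvent-exposed workers = 0.3150/0.6850 = 0.4599
odds, unexposed workers = 0.1180/0.8820 = 0.1338
OR = 0.4599 / 0.1338 = 3.437

RR = 2.669; OR = 3.437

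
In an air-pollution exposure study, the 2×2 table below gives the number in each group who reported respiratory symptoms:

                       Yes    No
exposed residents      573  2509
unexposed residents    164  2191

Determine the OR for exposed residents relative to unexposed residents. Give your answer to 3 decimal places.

OR = (573 × 2191) / (2509 × 164) = 1255443/411476 ≈ 3.051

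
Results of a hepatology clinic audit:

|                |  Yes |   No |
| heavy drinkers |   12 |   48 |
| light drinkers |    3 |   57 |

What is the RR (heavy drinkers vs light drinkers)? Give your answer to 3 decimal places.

risk, heavy drinkers = 12/60 = 0.2000
risk, light drinkers = 3/60 = 0.0500
RR = 0.2000 / 0.0500 = 4.000

RR = 4.000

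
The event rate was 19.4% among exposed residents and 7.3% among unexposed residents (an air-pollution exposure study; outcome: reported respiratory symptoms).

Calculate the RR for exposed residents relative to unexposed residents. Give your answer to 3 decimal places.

RR = 0.1940 / 0.0730 = 2.658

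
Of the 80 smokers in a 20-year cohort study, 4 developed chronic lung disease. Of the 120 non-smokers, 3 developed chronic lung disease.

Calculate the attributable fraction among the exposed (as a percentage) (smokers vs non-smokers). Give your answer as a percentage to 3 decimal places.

50.000%

risk, smokers = 4/80 = 0.05000
risk, non-smokers = 3/120 = 0.02500
AR% = (0.05000 − 0.02500) / 0.05000 = 0.5000 → 50.000%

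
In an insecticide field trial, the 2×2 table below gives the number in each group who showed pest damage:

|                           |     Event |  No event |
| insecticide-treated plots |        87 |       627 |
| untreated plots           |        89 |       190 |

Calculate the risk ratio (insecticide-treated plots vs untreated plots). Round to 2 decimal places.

RR ≈ 0.38

risk, insecticide-treated plots = 87/714 = 0.1218
risk, untreated plots = 89/279 = 0.3190
RR = 0.1218 / 0.3190 = 0.38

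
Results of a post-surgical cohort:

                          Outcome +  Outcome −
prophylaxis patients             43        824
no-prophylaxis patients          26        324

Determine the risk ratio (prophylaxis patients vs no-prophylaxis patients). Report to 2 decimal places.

RR ≈ 0.67

risk, prophylaxis patients = 43/867 = 0.04960
risk, no-prophylaxis patients = 26/350 = 0.07429
RR = 0.04960 / 0.07429 = 0.67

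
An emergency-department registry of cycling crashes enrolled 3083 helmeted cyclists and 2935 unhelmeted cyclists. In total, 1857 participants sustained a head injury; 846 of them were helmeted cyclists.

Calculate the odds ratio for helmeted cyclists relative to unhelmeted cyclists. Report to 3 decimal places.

helmeted cyclists without the outcome: 3083 − 846 = 2237
unhelmeted cyclists with the outcome: 1857 − 846 = 1011
unhelmeted cyclists without the outcome: 2935 − 1011 = 1924
odds, helmeted cyclists = 846/2237 = 0.3782
odds, unhelmeted cyclists = 1011/1924 = 0.5255
OR = 0.3782 / 0.5255 = 0.720

0.720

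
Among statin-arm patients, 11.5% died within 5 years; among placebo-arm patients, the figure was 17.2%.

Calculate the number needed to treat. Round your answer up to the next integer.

NNT: 18

absolute risk difference = 0.057000
1 / 0.057000 = 17.544 → round up → 18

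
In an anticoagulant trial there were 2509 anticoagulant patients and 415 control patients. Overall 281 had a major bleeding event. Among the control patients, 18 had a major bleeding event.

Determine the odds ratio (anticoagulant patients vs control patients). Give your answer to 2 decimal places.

OR ≈ 2.58

anticoagulant patients with the outcome: 281 − 18 = 263
anticoagulant patients without the outcome: 2509 − 263 = 2246
control patients without the outcome: 415 − 18 = 397
OR = (263 × 397) / (2246 × 18) = 104411/40428 ≈ 2.58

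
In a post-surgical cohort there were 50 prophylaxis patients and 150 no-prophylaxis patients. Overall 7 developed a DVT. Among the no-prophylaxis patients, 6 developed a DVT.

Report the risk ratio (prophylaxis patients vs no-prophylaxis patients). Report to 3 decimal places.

prophylaxis patients with the outcome: 7 − 6 = 1
prophylaxis patients without the outcome: 50 − 1 = 49
no-prophylaxis patients without the outcome: 150 − 6 = 144
risk, prophylaxis patients = 1/50 = 0.02000
risk, no-prophylaxis patients = 6/150 = 0.04000
RR = 0.02000 / 0.04000 = 0.500

0.500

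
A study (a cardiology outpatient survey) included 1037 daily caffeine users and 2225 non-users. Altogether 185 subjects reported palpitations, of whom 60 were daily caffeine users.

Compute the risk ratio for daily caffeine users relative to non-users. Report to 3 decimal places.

daily caffeine users without the outcome: 1037 − 60 = 977
non-users with the outcome: 185 − 60 = 125
non-users without the outcome: 2225 − 125 = 2100
risk, daily caffeine users = 60/1037 = 0.0579
risk, non-users = 125/2225 = 0.0562
RR = 0.0579 / 0.0562 = 1.030

RR: 1.030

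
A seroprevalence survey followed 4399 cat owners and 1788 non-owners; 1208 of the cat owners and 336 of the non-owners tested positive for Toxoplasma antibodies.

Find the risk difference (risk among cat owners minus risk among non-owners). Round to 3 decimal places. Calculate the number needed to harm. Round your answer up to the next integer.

RD = 0.087; NNH = 12

risk, cat owners = 1208/4399 = 0.2746
risk, non-owners = 336/1788 = 0.1879
risk difference = 0.2746 − 0.1879 = 0.087
absolute risk difference = 0.086688
1 / 0.086688 = 11.536 → round up → 12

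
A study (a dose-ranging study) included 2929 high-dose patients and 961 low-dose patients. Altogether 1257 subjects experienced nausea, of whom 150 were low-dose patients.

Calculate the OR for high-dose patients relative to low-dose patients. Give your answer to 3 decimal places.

3.285

high-dose patients with the outcome: 1257 − 150 = 1107
high-dose patients without the outcome: 2929 − 1107 = 1822
low-dose patients without the outcome: 961 − 150 = 811
OR = (1107 × 811) / (1822 × 150) = 897777/273300 ≈ 3.285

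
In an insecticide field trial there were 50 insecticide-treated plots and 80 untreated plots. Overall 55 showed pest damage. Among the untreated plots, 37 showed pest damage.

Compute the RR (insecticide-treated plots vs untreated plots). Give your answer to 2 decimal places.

RR ≈ 0.78

insecticide-treated plots with the outcome: 55 − 37 = 18
insecticide-treated plots without the outcome: 50 − 18 = 32
untreated plots without the outcome: 80 − 37 = 43
risk, insecticide-treated plots = 18/50 = 0.3600
risk, untreated plots = 37/80 = 0.4625
RR = 0.3600 / 0.4625 = 0.78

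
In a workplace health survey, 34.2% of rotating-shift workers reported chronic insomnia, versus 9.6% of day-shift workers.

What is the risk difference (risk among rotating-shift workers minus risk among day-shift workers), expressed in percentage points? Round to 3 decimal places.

risk difference = 0.3420 − 0.0960 = 0.2460 → 24.600 percentage points

RD ≈ 24.600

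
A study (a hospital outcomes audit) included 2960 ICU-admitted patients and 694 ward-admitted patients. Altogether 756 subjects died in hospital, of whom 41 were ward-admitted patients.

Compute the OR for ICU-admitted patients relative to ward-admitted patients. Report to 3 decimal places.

OR = 5.072

ICU-admitted patients with the outcome: 756 − 41 = 715
ICU-admitted patients without the outcome: 2960 − 715 = 2245
ward-admitted patients without the outcome: 694 − 41 = 653
OR = (715 × 653) / (2245 × 41) = 466895/92045 ≈ 5.072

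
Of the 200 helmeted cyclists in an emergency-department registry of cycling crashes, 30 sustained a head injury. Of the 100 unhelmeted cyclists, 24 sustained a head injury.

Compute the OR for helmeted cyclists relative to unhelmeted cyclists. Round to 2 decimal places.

OR = (30 × 76) / (170 × 24) = 2280/4080 ≈ 0.56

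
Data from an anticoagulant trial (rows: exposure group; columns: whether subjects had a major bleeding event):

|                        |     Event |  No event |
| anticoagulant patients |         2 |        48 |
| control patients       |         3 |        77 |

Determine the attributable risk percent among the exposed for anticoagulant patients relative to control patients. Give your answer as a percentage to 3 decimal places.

6.250%

risk, anticoagulant patients = 2/50 = 0.04000
risk, control patients = 3/80 = 0.03750
AR% = (0.04000 − 0.03750) / 0.04000 = 0.0625 → 6.250%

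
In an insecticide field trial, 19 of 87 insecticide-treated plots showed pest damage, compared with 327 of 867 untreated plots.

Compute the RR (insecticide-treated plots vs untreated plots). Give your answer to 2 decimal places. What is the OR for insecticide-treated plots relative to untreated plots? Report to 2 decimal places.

risk, insecticide-treated plots = 19/87 = 0.2184
risk, untreated plots = 327/867 = 0.3772
RR = 0.2184 / 0.3772 = 0.58
odds, insecticide-treated plots = 19/68 = 0.2794
odds, untreated plots = 327/540 = 0.6056
OR = 0.2794 / 0.6056 = 0.46

RR = 0.58; OR = 0.46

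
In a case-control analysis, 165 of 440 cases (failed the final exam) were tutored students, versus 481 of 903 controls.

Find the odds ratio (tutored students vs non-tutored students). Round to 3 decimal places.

OR = (165 × 422) / (481 × 275) = 69630/132275 ≈ 0.526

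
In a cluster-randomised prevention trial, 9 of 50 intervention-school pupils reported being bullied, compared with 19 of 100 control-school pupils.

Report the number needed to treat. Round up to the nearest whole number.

risk, intervention-school pupils = 9/50 = 0.180000
risk, control-school pupils = 19/100 = 0.190000
absolute risk difference = 0.010000
1 / 0.010000 = 100.000 → round up → 100

NNT: 100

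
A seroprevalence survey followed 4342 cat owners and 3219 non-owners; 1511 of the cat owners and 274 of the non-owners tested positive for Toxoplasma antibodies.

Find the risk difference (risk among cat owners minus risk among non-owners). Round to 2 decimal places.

0.26

risk, cat owners = 1511/4342 = 0.3480
risk, non-owners = 274/3219 = 0.0851
risk difference = 0.3480 − 0.0851 = 0.26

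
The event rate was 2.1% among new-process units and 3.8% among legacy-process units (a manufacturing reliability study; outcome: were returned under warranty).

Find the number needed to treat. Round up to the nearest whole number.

NNT: 59

absolute risk difference = 0.017000
1 / 0.017000 = 58.824 → round up → 59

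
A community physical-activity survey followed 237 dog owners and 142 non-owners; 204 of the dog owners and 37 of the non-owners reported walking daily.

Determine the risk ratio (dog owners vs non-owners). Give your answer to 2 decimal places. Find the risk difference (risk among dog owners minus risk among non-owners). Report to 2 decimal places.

risk, dog owners = 204/237 = 0.8608
risk, non-owners = 37/142 = 0.2606
RR = 0.8608 / 0.2606 = 3.30
risk difference = 0.8608 − 0.2606 = 0.60

RR = 3.30; RD = 0.60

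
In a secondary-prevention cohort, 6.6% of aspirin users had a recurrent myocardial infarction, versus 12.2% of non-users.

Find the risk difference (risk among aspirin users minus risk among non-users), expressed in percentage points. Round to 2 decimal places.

risk difference = 0.0660 − 0.1220 = -0.0560 → -5.60 percentage points

-5.60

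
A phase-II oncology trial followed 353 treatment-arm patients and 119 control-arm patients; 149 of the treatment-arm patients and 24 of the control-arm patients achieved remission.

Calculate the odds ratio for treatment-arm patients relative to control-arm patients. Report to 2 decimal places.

odds, treatment-arm patients = 149/204 = 0.7304
odds, control-arm patients = 24/95 = 0.2526
OR = 0.7304 / 0.2526 = 2.89

2.89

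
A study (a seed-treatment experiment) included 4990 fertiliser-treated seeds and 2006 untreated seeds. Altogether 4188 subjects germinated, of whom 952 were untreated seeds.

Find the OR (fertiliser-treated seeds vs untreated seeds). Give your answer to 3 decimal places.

OR: 2.043

fertiliser-treated seeds with the outcome: 4188 − 952 = 3236
fertiliser-treated seeds without the outcome: 4990 − 3236 = 1754
untreated seeds without the outcome: 2006 − 952 = 1054
OR = (3236 × 1054) / (1754 × 952) = 3410744/1669808 ≈ 2.043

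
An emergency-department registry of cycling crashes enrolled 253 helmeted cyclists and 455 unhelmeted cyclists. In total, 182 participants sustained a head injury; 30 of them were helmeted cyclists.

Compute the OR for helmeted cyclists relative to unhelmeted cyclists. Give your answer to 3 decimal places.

OR ≈ 0.268

helmeted cyclists without the outcome: 253 − 30 = 223
unhelmeted cyclists with the outcome: 182 − 30 = 152
unhelmeted cyclists without the outcome: 455 − 152 = 303
odds, helmeted cyclists = 30/223 = 0.1345
odds, unhelmeted cyclists = 152/303 = 0.5017
OR = 0.1345 / 0.5017 = 0.268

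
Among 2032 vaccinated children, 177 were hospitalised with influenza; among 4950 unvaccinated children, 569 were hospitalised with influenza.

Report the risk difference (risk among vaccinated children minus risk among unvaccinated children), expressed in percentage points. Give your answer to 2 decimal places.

RD ≈ -2.78

risk, vaccinated children = 177/2032 = 0.0871
risk, unvaccinated children = 569/4950 = 0.1149
risk difference = 0.0871 − 0.1149 = -0.0278 → -2.78 percentage points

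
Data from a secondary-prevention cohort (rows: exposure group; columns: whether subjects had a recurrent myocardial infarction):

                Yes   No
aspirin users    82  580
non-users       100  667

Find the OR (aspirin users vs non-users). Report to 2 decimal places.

OR = (82 × 667) / (580 × 100) = 54694/58000 ≈ 0.94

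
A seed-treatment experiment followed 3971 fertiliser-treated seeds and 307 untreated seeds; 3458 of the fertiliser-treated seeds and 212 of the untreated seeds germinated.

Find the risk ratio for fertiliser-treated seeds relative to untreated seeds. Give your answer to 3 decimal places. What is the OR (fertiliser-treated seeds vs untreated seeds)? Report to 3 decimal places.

RR = 1.261; OR = 3.021

risk, fertiliser-treated seeds = 3458/3971 = 0.8708
risk, untreated seeds = 212/307 = 0.6906
RR = 0.8708 / 0.6906 = 1.261
OR = (3458 × 95) / (513 × 212) = 328510/108756 ≈ 3.021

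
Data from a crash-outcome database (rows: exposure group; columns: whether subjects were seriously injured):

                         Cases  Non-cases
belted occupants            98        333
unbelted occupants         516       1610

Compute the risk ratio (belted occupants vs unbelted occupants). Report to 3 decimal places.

risk, belted occupants = 98/431 = 0.2274
risk, unbelted occupants = 516/2126 = 0.2427
RR = 0.2274 / 0.2427 = 0.937

0.937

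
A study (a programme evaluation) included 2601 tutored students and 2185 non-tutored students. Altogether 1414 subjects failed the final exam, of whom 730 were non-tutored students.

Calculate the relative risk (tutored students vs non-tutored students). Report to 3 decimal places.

0.787

tutored students with the outcome: 1414 − 730 = 684
tutored students without the outcome: 2601 − 684 = 1917
non-tutored students without the outcome: 2185 − 730 = 1455
risk, tutored students = 684/2601 = 0.2630
risk, non-tutored students = 730/2185 = 0.3341
RR = 0.2630 / 0.3341 = 0.787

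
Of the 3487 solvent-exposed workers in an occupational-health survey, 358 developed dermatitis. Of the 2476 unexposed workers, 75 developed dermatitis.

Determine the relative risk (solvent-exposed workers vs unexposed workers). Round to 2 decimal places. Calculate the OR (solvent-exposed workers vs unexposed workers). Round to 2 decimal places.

RR = 3.39; OR = 3.66

risk, solvent-exposed workers = 358/3487 = 0.10267
risk, unexposed workers = 75/2476 = 0.03029
RR = 0.10267 / 0.03029 = 3.39
OR = (358 × 2401) / (3129 × 75) = 859558/234675 ≈ 3.66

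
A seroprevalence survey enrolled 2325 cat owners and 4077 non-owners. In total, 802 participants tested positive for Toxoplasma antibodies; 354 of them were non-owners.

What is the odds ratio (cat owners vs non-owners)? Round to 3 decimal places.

OR ≈ 2.510

cat owners with the outcome: 802 − 354 = 448
cat owners without the outcome: 2325 − 448 = 1877
non-owners without the outcome: 4077 − 354 = 3723
odds, cat owners = 448/1877 = 0.2387
odds, non-owners = 354/3723 = 0.0951
OR = 0.2387 / 0.0951 = 2.510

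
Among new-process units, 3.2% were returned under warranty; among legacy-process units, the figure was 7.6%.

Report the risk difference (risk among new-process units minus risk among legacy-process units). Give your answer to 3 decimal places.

risk difference = 0.03200 − 0.07600 = -0.044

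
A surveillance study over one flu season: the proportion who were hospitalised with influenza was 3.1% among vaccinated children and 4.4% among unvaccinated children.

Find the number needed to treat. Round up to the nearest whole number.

NNT ≈ 77

absolute risk difference = 0.013000
1 / 0.013000 = 76.923 → round up → 77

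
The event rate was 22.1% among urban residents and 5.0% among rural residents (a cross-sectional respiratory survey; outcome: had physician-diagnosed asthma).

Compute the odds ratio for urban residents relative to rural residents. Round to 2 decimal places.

odds, urban residents = 0.2210/0.7790 = 0.2837
odds, rural residents = 0.0500/0.9500 = 0.0526
OR = 0.2837 / 0.0526 = 5.39

5.39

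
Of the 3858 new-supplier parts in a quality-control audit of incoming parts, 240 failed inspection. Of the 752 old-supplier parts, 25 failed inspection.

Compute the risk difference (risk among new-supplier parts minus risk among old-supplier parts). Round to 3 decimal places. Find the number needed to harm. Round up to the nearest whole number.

risk, new-supplier parts = 240/3858 = 0.06221
risk, old-supplier parts = 25/752 = 0.03324
risk difference = 0.06221 − 0.03324 = 0.029
absolute risk difference = 0.028964
1 / 0.028964 = 34.526 → round up → 35

RD = 0.029; NNH = 35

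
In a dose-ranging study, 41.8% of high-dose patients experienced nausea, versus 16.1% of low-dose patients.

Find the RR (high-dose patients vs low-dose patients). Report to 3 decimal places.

RR = 0.4180 / 0.1610 = 2.596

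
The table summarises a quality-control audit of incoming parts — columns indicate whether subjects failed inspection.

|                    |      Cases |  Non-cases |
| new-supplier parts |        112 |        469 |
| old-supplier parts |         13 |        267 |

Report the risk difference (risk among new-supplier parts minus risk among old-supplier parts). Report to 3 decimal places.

risk, new-supplier parts = 112/581 = 0.19277
risk, old-supplier parts = 13/280 = 0.04643
risk difference = 0.19277 − 0.04643 = 0.146

0.146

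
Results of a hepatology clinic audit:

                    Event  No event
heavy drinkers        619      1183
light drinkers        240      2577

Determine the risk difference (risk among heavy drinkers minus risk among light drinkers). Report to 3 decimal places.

risk, heavy drinkers = 619/1802 = 0.3435
risk, light drinkers = 240/2817 = 0.0852
risk difference = 0.3435 − 0.0852 = 0.258

0.258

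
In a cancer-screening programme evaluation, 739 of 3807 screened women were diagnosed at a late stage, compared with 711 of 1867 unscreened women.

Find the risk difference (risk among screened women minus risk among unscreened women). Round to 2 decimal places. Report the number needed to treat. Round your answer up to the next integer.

RD = -0.19; NNT = 6

risk, screened women = 739/3807 = 0.1941
risk, unscreened women = 711/1867 = 0.3808
risk difference = 0.1941 − 0.3808 = -0.19
absolute risk difference = 0.186709
1 / 0.186709 = 5.356 → round up → 6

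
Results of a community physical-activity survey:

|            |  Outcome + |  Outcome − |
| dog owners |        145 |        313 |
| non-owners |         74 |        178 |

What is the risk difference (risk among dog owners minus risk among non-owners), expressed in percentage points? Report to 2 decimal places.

risk, dog owners = 145/458 = 0.3166
risk, non-owners = 74/252 = 0.2937
risk difference = 0.3166 − 0.2937 = 0.0229 → 2.29 percentage points

2.29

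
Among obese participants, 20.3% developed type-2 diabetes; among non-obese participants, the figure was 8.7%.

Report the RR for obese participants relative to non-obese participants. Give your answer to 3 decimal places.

RR = 0.2030 / 0.0870 = 2.333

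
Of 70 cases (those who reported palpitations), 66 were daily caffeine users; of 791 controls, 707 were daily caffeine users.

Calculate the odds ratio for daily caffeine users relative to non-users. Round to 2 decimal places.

1.96

odds, daily caffeine users = 66/707 = 0.09335
odds, non-users = 4/84 = 0.04762
OR = 0.09335 / 0.04762 = 1.96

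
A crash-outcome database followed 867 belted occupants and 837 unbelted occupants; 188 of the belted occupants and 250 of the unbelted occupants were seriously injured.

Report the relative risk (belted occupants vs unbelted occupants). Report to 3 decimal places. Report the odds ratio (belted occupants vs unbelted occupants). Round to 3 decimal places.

RR = 0.726; OR = 0.650

risk, belted occupants = 188/867 = 0.2168
risk, unbelted occupants = 250/837 = 0.2987
RR = 0.2168 / 0.2987 = 0.726
odds, belted occupants = 188/679 = 0.2769
odds, unbelted occupants = 250/587 = 0.4259
OR = 0.2769 / 0.4259 = 0.650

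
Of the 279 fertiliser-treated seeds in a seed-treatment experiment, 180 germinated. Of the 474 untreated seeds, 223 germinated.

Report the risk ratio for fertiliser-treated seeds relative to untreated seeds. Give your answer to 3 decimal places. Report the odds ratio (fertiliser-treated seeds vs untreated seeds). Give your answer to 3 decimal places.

risk, fertiliser-treated seeds = 180/279 = 0.6452
risk, untreated seeds = 223/474 = 0.4705
RR = 0.6452 / 0.4705 = 1.371
OR = (180 × 251) / (99 × 223) = 45180/22077 ≈ 2.046

RR = 1.371; OR = 2.046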